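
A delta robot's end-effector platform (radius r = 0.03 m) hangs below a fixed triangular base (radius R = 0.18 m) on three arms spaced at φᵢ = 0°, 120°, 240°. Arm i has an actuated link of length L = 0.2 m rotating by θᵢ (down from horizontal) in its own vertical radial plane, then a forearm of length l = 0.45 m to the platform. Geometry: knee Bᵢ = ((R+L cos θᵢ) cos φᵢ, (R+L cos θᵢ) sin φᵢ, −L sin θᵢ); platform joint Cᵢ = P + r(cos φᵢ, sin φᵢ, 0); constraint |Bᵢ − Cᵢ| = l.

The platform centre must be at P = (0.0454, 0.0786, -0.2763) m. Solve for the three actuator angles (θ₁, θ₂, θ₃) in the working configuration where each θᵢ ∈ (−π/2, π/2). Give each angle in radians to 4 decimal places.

arm 1 (φ=0.0°): x'=0.0454, y'=0.0786
  A cos θ + B sin θ = C:  0.1046·cos θ + -0.2763·sin θ = 0.1726
  θ1 = atan2(B,A) + arccos(C/0.2954) = -0.2620
rotate P by −φ2: (0.0454, -0.0786, -0.2763)
  A cos θ + B sin θ = C:  0.1046·cos θ + -0.2763·sin θ = 0.1726
  √(A²+B²)=0.2954;  θ2 = -1.2088+0.9470 ≈ -0.2618
arm 3 (φ=240.0°): x'=-0.0908, y'=0.0000
  A=0.2408, B=-0.2763, C=(l²−L²−A²−y'²−z²)/(2L)=0.0705
  √(A²+B²)=0.3665;  θ3 = -0.8540+1.3773 ≈ 0.5233

θ₁ = -0.2620, θ₂ = -0.2618, θ₃ = 0.5233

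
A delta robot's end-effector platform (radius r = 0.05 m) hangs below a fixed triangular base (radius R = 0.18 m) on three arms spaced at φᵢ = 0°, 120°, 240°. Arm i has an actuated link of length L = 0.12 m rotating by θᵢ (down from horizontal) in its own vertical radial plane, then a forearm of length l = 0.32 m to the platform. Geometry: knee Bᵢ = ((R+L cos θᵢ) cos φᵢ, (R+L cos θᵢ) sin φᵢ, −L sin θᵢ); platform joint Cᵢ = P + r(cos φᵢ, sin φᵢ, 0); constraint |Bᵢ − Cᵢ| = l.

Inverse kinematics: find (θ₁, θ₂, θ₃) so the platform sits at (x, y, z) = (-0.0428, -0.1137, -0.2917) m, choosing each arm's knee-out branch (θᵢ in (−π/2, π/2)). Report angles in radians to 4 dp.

θ₁ = 1.0470, θ₂ = 1.2217, θ₃ = 0.0002

arm 1 (φ=0.0°): x'=-0.0428, y'=-0.1137
  A cos θ + B sin θ = C:  0.1728·cos θ + -0.2917·sin θ = -0.1662
  θ1 = atan2(B,A) + arccos(C/0.3390) = 1.0470
φ2=120.0° → target in arm frame (-0.0771, 0.0939)
  A cos θ + B sin θ = C:  0.2071·cos θ + -0.2917·sin θ = -0.2033
  γ=atan2(-0.2917,0.2071)=-0.9535;  ψ=arccos(-0.5682)=2.1752;  θ2=γ+ψ≈1.2217
φ3=240.0° → target in arm frame (0.1199, 0.0198)
  A cos θ + B sin θ = C:  0.0101·cos θ + -0.2917·sin θ = 0.0101
  θ3 = atan2(B,A) + arccos(C/0.2919) = 0.0002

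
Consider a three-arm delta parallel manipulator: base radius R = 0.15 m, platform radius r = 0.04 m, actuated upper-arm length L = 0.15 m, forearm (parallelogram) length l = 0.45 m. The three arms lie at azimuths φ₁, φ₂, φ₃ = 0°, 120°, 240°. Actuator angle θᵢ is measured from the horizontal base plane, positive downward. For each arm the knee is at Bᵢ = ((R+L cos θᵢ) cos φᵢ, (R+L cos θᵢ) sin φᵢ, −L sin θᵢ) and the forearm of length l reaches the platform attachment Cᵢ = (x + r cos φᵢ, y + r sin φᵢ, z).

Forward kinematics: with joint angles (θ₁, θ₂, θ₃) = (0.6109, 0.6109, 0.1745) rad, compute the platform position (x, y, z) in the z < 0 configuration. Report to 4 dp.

(-0.0388, -0.0672, -0.4384)

φ1=0.0°: virtual centre (0.2329, 0.0000, -0.0860), radius l
φ2=120.0°: virtual centre (-0.1164, 0.2017, -0.0860), radius l
S3 = (0.2577·cos240.0°, 0.2577·sin240.0°, -0.0260) = (-0.1289, -0.2232, -0.0260)
|S₂|²−|S₁|² = 0.0000;  |S₃|²−|S₁|² = 0.0055
[-0.6986 0.4033 0.0000]·P = 0.0000;  [-0.7235 -0.4464 0.1200]·P = 0.0055
det = 0.6037;  x = -0.0037+0.0802z,  y = -0.0063+0.1389z
sphere 1 gives Az²+Bz+C=0 with A=1.0257, B=0.1324, C=-0.1391;  B²−4AC=0.5883;  roots -0.4384, 0.3093;  negative root z = -0.4384
x = -0.0388, y = -0.0672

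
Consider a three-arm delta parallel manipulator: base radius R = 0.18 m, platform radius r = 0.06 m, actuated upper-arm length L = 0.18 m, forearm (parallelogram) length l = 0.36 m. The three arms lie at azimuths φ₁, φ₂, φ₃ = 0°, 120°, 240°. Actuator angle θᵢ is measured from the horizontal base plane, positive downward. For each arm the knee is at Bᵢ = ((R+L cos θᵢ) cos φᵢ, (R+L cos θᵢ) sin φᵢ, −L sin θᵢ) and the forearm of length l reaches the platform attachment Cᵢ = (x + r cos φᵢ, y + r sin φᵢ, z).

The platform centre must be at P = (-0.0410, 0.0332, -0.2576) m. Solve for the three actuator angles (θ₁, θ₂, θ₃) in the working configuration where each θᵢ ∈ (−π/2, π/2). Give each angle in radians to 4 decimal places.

φ1=0.0° → target in arm frame (-0.0410, 0.0332)
  A cos θ + B sin θ = C:  0.1610·cos θ + -0.2576·sin θ = 0.0106
  θ1 = atan2(B,A) + arccos(C/0.3038) = 0.5237
rotate P by −φ2: (0.0493, 0.0189, -0.2576)
  A cos θ + B sin θ = C:  0.0707·cos θ + -0.2576·sin θ = 0.0708
  γ=atan2(-0.2576,0.0707)=-1.3028;  ψ=arccos(0.2649)=1.3027;  θ2=γ+ψ≈-0.0001
arm 3 (φ=240.0°): x'=-0.0083, y'=-0.0521
  A cos θ + B sin θ = C:  0.1283·cos θ + -0.2576·sin θ = 0.0324
  √(A²+B²)=0.2878;  θ3 = -1.1089+1.4578 ≈ 0.3490

θ₁ = 0.5237, θ₂ = -0.0001, θ₃ = 0.3490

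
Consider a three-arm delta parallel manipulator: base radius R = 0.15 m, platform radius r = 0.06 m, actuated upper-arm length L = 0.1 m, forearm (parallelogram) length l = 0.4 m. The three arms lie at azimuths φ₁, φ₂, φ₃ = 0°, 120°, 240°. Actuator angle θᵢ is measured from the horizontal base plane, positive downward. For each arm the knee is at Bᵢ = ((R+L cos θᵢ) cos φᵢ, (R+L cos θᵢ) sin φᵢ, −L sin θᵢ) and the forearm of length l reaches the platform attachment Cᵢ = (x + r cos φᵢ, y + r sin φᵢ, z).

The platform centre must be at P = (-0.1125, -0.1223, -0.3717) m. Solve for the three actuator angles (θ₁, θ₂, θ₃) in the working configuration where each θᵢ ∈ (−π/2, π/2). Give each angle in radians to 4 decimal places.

φ1=0.0° → target in arm frame (-0.1125, -0.1223)
  A cos θ + B sin θ = C:  0.2025·cos θ + -0.3717·sin θ = -0.2206
  √(A²+B²)=0.4233;  θ1 = -1.0720+2.1191 ≈ 1.0471
φ2=120.0° → target in arm frame (-0.0497, 0.1586)
  e−x'=0.1397;  (l²−L²−(e−x')²−y'²−z²)/2L = -0.1641
  √(A²+B²)=0.3971;  θ2 = -1.2114+1.9968 ≈ 0.7854
φ3=240.0° → target in arm frame (0.1622, -0.0363)
  A=-0.0722, B=-0.3717, C=(l²−L²−A²−y'²−z²)/(2L)=0.0266
  θ3 = atan2(B,A) + arccos(C/0.3786) = -0.2620

θ₁ = 1.0471, θ₂ = 0.7854, θ₃ = -0.2620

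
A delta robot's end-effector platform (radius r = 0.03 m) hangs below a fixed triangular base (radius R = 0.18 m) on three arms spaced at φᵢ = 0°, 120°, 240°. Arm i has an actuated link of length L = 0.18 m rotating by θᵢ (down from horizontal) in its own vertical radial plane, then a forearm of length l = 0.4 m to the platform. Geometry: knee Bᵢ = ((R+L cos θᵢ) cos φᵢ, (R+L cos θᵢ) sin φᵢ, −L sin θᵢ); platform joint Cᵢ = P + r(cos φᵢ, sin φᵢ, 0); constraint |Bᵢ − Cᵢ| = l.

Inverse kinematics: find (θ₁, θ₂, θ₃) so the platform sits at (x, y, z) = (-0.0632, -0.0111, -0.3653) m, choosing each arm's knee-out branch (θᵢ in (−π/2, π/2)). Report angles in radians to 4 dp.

arm 1 (φ=0.0°): x'=-0.0632, y'=-0.0111
  A cos θ + B sin θ = C:  0.2132·cos θ + -0.3653·sin θ = -0.1428
  θ1 = atan2(B,A) + arccos(C/0.4230) = 0.8728
φ2=120.0° → target in arm frame (0.0220, 0.0603)
  A cos θ + B sin θ = C:  0.1280·cos θ + -0.3653·sin θ = -0.0718
  √(A²+B²)=0.3871;  θ2 = -1.2337+1.7575 ≈ 0.5238
φ3=240.0° → target in arm frame (0.0412, -0.0492)
  A cos θ + B sin θ = C:  0.1088·cos θ + -0.3653·sin θ = -0.0558
  √(A²+B²)=0.3812;  θ3 = -1.2814+1.7178 ≈ 0.4364

θ₁ = 0.8728, θ₂ = 0.5238, θ₃ = 0.4364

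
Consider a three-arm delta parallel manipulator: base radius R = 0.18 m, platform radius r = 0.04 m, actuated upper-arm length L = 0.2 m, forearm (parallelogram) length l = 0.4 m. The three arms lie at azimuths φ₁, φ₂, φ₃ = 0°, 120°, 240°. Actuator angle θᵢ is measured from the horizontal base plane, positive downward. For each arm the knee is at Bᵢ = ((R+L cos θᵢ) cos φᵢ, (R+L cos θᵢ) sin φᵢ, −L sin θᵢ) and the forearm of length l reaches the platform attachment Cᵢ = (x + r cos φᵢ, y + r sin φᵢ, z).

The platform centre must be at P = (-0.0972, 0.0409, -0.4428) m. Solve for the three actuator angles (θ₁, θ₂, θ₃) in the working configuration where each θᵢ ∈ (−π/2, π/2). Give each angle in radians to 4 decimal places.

rotate P by −φ1: (-0.0972, 0.0409, -0.4428)
  e−x'=0.2372;  (l²−L²−(e−x')²−y'²−z²)/2L = -0.3350
  θ1 = atan2(B,A) + arccos(C/0.5023) = 1.2219
arm 2 (φ=120.0°): x'=0.0840, y'=0.0637
  A cos θ + B sin θ = C:  0.0560·cos θ + -0.4428·sin θ = -0.2082
  γ=atan2(-0.4428,0.0560)=-1.4450;  ψ=arccos(-0.4664)=2.0560;  θ2=γ+ψ≈0.6110
rotate P by −φ3: (0.0132, -0.1046, -0.4428)
  A cos θ + B sin θ = C:  0.1268·cos θ + -0.4428·sin θ = -0.2578
  γ=atan2(-0.4428,0.1268)=-1.2919;  ψ=arccos(-0.5596)=2.1647;  θ3=γ+ψ≈0.8728

θ₁ = 1.2219, θ₂ = 0.6110, θ₃ = 0.8728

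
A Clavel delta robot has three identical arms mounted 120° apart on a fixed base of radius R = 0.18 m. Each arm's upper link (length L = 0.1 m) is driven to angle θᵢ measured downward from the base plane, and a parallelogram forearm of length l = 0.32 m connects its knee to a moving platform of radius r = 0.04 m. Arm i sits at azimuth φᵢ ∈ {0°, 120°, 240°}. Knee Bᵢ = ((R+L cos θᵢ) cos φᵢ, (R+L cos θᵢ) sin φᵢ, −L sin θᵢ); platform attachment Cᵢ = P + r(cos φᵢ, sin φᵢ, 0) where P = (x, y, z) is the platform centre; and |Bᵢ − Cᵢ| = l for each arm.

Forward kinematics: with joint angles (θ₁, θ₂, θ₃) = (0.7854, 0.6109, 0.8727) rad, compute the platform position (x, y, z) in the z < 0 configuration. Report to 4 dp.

φ1=0.0°: virtual centre (0.2107, 0.0000, -0.0707), radius l
φ2=120.0°: virtual centre (-0.1110, 0.1922, -0.0574), radius l
centre 3 = (0.2043·cos240.0°, 0.2043·sin240.0°, -0.0766) = (-0.1021, -0.1769, -0.0766)
subtract pairs → two planes through P
[-0.6433 0.3844 0.0267]·P = 0.0031;  [-0.6257 -0.3538 -0.0118]·P = -0.0018
Cramer: x(z) = -0.0009+0.0105z;  y(z) = 0.0067-0.0519z
sphere 1 gives Az²+Bz+C=0 with A=1.0028, B=0.1363, C=-0.0526;  B²−4AC=0.2295;  roots -0.3068, 0.1709;  negative root z = -0.3068
x = -0.0041, y = 0.0226

(-0.0041, 0.0226, -0.3068)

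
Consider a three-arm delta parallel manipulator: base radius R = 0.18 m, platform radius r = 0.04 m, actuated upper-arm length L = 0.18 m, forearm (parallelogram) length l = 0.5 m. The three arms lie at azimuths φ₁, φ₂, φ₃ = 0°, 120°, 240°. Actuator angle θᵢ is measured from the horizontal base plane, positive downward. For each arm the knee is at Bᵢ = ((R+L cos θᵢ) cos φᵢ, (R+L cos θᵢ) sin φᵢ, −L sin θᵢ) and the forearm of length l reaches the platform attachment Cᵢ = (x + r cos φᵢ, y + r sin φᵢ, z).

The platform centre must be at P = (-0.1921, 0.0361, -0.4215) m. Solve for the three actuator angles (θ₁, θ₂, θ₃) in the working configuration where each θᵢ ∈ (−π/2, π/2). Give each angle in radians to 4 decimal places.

arm 1 (φ=0.0°): x'=-0.1921, y'=0.0361
  A=0.3321, B=-0.4215, C=(l²−L²−A²−y'²−z²)/(2L)=-0.1990
  θ1 = atan2(B,A) + arccos(C/0.5366) = 1.0473
arm 2 (φ=120.0°): x'=0.1273, y'=0.1483
  A=0.0127, B=-0.4215, C=(l²−L²−A²−y'²−z²)/(2L)=0.0494
  θ2 = atan2(B,A) + arccos(C/0.4217) = -0.0873
φ3=240.0° → target in arm frame (0.0648, -0.1844)
  e−x'=0.0752;  (l²−L²−(e−x')²−y'²−z²)/2L = 0.0008
  √(A²+B²)=0.4282;  θ3 = -1.3942+1.5690 ≈ 0.1748

θ₁ = 1.0473, θ₂ = -0.0873, θ₃ = 0.1748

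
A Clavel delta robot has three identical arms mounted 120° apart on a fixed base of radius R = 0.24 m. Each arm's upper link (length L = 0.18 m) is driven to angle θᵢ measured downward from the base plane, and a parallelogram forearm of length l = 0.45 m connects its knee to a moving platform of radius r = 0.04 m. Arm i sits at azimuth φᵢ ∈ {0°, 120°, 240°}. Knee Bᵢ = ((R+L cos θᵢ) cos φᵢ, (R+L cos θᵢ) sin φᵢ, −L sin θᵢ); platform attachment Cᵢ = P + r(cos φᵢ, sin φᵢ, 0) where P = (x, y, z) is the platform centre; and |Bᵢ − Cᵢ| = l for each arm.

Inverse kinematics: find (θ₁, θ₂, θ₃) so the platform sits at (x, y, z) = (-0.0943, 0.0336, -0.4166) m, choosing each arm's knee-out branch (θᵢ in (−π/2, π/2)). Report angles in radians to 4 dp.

rotate P by −φ1: (-0.0943, 0.0336, -0.4166)
  A cos θ + B sin θ = C:  0.2943·cos θ + -0.4166·sin θ = -0.2533
  √(A²+B²)=0.5101;  θ1 = -0.9558+2.0905 ≈ 1.1348
φ2=120.0° → target in arm frame (0.0762, 0.0649)
  e−x'=0.1238;  (l²−L²−(e−x')²−y'²−z²)/2L = -0.0638
  √(A²+B²)=0.4346;  θ2 = -1.2820+1.7182 ≈ 0.4361
arm 3 (φ=240.0°): x'=0.0181, y'=-0.0985
  A cos θ + B sin θ = C:  0.1819·cos θ + -0.4166·sin θ = -0.1285
  √(A²+B²)=0.4546;  θ3 = -1.1590+1.8573 ≈ 0.6983

θ₁ = 1.1348, θ₂ = 0.4361, θ₃ = 0.6983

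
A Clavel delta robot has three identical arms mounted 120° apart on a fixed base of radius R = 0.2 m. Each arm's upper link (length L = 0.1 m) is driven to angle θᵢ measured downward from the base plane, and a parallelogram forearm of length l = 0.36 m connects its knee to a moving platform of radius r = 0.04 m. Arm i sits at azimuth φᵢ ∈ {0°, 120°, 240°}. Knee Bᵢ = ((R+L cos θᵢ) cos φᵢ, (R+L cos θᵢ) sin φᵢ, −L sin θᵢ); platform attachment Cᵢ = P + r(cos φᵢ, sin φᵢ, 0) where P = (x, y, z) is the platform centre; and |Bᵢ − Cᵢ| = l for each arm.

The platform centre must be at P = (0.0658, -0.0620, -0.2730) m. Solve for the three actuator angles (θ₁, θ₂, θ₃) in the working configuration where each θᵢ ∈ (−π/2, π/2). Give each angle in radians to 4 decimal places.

θ₁ = -0.2623, θ₂ = 0.9596, θ₃ = 0.1743

φ1=0.0° → target in arm frame (0.0658, -0.0620)
  A cos θ + B sin θ = C:  0.0942·cos θ + -0.2730·sin θ = 0.1618
  √(A²+B²)=0.2888;  θ1 = -1.2385+0.9762 ≈ -0.2623
φ2=120.0° → target in arm frame (-0.0866, -0.0260)
  e−x'=0.2466;  (l²−L²−(e−x')²−y'²−z²)/2L = -0.0821
  γ=atan2(-0.2730,0.2466)=-0.8362;  ψ=arccos(-0.2231)=1.7958;  θ2=γ+ψ≈0.9596
rotate P by −φ3: (0.0208, 0.0880, -0.2730)
  e−x'=0.1392;  (l²−L²−(e−x')²−y'²−z²)/2L = 0.0898
  √(A²+B²)=0.3064;  θ3 = -1.0992+1.2735 ≈ 0.1743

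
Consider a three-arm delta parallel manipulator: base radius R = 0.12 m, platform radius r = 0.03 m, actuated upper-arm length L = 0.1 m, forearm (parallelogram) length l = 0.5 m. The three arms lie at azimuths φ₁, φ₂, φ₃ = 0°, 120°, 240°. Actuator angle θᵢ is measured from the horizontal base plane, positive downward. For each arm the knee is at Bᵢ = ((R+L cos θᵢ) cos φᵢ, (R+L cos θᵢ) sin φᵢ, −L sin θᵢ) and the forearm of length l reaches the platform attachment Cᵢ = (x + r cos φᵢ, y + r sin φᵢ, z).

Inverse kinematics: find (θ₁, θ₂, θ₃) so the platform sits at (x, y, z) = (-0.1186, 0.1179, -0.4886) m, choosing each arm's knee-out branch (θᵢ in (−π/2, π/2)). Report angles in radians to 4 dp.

arm 1 (φ=0.0°): x'=-0.1186, y'=0.1179
  e−x'=0.2086;  (l²−L²−(e−x')²−y'²−z²)/2L = -0.2807
  √(A²+B²)=0.5313;  θ1 = -1.1673+2.1275 ≈ 0.9602
φ2=120.0° → target in arm frame (0.1614, 0.0438)
  A cos θ + B sin θ = C:  -0.0714·cos θ + -0.4886·sin θ = -0.0287
  γ=atan2(-0.4886,-0.0714)=-1.7159;  ψ=arccos(-0.0582)=1.6290;  θ2=γ+ψ≈-0.0869
arm 3 (φ=240.0°): x'=-0.0428, y'=-0.1617
  A=0.1328, B=-0.4886, C=(l²−L²−A²−y'²−z²)/(2L)=-0.2125
  θ3 = atan2(B,A) + arccos(C/0.5063) = 0.6985

θ₁ = 0.9602, θ₂ = -0.0869, θ₃ = 0.6985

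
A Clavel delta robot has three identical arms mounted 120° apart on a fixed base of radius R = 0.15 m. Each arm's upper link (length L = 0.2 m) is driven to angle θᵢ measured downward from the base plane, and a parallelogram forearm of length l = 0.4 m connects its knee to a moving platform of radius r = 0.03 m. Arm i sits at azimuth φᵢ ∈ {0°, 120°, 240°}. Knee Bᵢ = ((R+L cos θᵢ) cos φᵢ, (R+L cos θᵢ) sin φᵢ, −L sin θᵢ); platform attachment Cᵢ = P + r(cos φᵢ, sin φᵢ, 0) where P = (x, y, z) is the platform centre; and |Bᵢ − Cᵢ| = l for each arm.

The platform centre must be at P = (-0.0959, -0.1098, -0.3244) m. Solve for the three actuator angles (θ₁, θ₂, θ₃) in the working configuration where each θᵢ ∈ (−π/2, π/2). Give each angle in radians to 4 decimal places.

θ₁ = 0.8728, θ₂ = 0.6982, θ₃ = -0.1744

φ1=0.0° → target in arm frame (-0.0959, -0.1098)
  e−x'=0.2159;  (l²−L²−(e−x')²−y'²−z²)/2L = -0.1098
  γ=atan2(-0.3244,0.2159)=-0.9836;  ψ=arccos(-0.2817)=1.8563;  θ1=γ+ψ≈0.8728
arm 2 (φ=120.0°): x'=-0.0471, y'=0.1380
  A=0.1671, B=-0.3244, C=(l²−L²−A²−y'²−z²)/(2L)=-0.0805
  √(A²+B²)=0.3649;  θ2 = -1.0950+1.7932 ≈ 0.6982
φ3=240.0° → target in arm frame (0.1430, -0.0282)
  A cos θ + B sin θ = C:  -0.0230·cos θ + -0.3244·sin θ = 0.0336
  √(A²+B²)=0.3252;  θ3 = -1.6417+1.4673 ≈ -0.1744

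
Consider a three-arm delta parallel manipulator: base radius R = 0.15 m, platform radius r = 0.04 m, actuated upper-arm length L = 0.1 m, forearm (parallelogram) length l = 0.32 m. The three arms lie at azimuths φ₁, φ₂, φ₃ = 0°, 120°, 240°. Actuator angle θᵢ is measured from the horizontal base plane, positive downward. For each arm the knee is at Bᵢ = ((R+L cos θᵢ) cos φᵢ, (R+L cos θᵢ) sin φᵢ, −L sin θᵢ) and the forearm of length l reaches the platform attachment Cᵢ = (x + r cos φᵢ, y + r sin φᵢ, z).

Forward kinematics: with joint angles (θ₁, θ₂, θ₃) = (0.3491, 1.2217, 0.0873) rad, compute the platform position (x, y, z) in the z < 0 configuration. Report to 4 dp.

(0.0373, -0.1069, -0.2856)

arm 1 at φ=0.0°: (R−r)+L cos θ1 = 0.2040;  O1 = (0.2040, 0.0000, -0.0342)
φ2=120.0°: virtual centre (-0.0721, 0.1249, -0.0940), radius l
φ3=240.0°: virtual centre (-0.1048, -0.1815, -0.0087), radius l
subtract pairs → two planes through P
linear system: -0.5521x+0.2498y = -0.0131−-0.1195z; -0.6176x+-0.3631y = 0.0012−0.0510z
det = 0.3547;  x = 0.0126+-0.0865z,  y = -0.0248+0.2874z
sphere 1 gives Az²+Bz+C=0 with A=1.0901, B=0.0872, C=-0.0640;  B²−4AC=0.2866;  roots -0.2856, 0.2055;  negative root z = -0.2856
x = 0.0373, y = -0.1069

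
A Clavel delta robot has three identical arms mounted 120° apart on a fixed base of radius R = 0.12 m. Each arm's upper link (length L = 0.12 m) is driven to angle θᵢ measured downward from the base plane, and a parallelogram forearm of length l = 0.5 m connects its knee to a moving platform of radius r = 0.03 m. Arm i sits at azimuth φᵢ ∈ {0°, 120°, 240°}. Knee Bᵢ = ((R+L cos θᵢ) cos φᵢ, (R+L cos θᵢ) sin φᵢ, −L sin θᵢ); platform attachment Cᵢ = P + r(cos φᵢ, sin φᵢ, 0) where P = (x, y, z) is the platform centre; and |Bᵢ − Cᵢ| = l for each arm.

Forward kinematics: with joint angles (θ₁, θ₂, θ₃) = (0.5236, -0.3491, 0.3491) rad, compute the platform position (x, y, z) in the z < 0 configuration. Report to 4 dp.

arm 1 at φ=0.0°: e+L cos θ1 = 0.1939;  S1 = (0.1939, 0.0000, -0.0600)
φ2=120.0°: virtual centre (-0.1014, 0.1756, 0.0410), radius l
φ3=240.0°: virtual centre (-0.1014, -0.1756, -0.0410), radius l
subtract pairs → two planes through P
plane₁₂: -0.5906x+0.3512y+0.2021z = 0.0016
Cramer: x(z) = -0.0027+0.2032z;  y(z) = 0.0000-0.2338z
quadratic in z: (1.0959)z²+(0.0401)z+(-0.2077)=0, √Δ=0.9551 → z ∈ {-0.4541, 0.4175}; z = -0.4541 (taking z<0)
x = -0.0950, y = 0.1061

(-0.0950, 0.1061, -0.4541)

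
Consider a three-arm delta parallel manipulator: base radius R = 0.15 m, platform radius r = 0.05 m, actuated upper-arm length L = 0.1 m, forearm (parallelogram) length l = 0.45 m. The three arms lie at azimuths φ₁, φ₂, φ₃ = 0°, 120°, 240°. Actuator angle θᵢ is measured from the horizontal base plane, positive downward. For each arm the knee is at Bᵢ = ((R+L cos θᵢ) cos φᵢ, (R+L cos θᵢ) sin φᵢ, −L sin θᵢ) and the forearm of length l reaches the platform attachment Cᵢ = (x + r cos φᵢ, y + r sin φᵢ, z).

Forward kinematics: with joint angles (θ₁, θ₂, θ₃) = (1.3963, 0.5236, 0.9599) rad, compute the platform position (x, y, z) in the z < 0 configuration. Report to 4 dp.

(-0.1013, 0.0571, -0.4876)

arm 1 at φ=0.0°: e+L cos θ1 = 0.1174;  O1 = (0.1174, 0.0000, -0.0985)
φ2=120.0°: virtual centre (-0.0933, 0.1616, -0.0500), radius l
arm 3 at φ=240.0°: e+L cos θ3 = 0.1574;  O3 = (-0.0787, -0.1363, -0.0819)
eliminate P² terms by subtracting sphere 1 from 2 and 3
plane₁₂: -0.4213x+0.3232y+0.0970z = 0.0138
Cramer: x(z) = -0.0263+0.1537z;  y(z) = 0.0085-0.0996z
sphere 1 gives Az²+Bz+C=0 with A=1.0336, B=0.1511, C=-0.1721;  B²−4AC=0.7342;  roots -0.4876, 0.3414;  negative root z = -0.4876
x = -0.1013, y = 0.0571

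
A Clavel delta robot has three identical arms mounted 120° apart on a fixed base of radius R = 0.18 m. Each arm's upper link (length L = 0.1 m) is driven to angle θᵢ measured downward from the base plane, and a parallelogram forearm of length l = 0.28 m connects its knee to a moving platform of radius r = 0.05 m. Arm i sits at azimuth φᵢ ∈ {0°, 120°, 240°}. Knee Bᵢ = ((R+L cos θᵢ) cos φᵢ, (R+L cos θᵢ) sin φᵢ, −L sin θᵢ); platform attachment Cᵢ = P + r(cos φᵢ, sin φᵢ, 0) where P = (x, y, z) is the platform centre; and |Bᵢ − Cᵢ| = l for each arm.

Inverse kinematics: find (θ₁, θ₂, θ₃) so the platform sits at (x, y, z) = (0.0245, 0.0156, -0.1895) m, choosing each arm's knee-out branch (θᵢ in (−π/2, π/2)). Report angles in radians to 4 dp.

θ₁ = -0.0004, θ₂ = 0.2615, θ₃ = 0.5232

arm 1 (φ=0.0°): x'=0.0245, y'=0.0156
  A=0.1055, B=-0.1895, C=(l²−L²−A²−y'²−z²)/(2L)=0.1056
  θ1 = atan2(B,A) + arccos(C/0.2169) = -0.0004
φ2=120.0° → target in arm frame (0.0013, -0.0290)
  e−x'=0.1287;  (l²−L²−(e−x')²−y'²−z²)/2L = 0.0754
  θ2 = atan2(B,A) + arccos(C/0.2291) = 0.2615
φ3=240.0° → target in arm frame (-0.0258, 0.0134)
  A cos θ + B sin θ = C:  0.1558·cos θ + -0.1895·sin θ = 0.0402
  θ3 = atan2(B,A) + arccos(C/0.2453) = 0.5232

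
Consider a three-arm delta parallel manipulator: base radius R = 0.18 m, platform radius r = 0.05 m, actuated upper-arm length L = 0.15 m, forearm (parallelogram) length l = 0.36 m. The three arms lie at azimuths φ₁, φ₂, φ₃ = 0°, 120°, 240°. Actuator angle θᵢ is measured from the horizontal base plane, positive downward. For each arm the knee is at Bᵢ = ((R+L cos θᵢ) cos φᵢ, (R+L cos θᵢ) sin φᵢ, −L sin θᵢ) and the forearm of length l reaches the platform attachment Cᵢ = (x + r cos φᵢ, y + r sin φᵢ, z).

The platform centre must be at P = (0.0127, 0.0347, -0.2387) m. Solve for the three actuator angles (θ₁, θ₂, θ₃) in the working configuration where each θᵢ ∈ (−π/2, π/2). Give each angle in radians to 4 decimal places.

arm 1 (φ=0.0°): x'=0.0127, y'=0.0347
  A cos θ + B sin θ = C:  0.1173·cos θ + -0.2387·sin θ = 0.1172
  √(A²+B²)=0.2660;  θ1 = -1.1140+1.1145 ≈ 0.0004
arm 2 (φ=120.0°): x'=0.0237, y'=-0.0283
  e−x'=0.1063;  (l²−L²−(e−x')²−y'²−z²)/2L = 0.1267
  √(A²+B²)=0.2613;  θ2 = -1.1518+1.0644 ≈ -0.0874
φ3=240.0° → target in arm frame (-0.0364, -0.0064)
  A cos θ + B sin θ = C:  0.1664·cos θ + -0.2387·sin θ = 0.0746
  √(A²+B²)=0.2910;  θ3 = -0.9620+1.3114 ≈ 0.3494

θ₁ = 0.0004, θ₂ = -0.0874, θ₃ = 0.3494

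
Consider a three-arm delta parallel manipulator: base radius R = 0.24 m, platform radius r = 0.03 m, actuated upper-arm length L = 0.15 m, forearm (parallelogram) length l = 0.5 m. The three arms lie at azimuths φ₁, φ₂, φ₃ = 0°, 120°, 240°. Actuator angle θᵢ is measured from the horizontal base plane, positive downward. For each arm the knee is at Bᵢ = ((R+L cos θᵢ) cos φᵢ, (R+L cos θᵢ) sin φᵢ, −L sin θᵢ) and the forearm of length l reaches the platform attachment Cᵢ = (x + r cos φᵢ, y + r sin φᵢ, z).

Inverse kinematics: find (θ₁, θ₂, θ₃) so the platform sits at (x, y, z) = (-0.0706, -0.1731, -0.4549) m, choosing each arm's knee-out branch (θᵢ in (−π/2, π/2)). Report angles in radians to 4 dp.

φ1=0.0° → target in arm frame (-0.0706, -0.1731)
  e−x'=0.2806;  (l²−L²−(e−x')²−y'²−z²)/2L = -0.2938
  √(A²+B²)=0.5345;  θ1 = -1.0181+2.1527 ≈ 1.1347
arm 2 (φ=120.0°): x'=-0.1146, y'=0.1477
  A=0.3246, B=-0.4549, C=(l²−L²−A²−y'²−z²)/(2L)=-0.3554
  γ=atan2(-0.4549,0.3246)=-0.9510;  ψ=arccos(-0.6359)=2.2600;  θ2=γ+ψ≈1.3090
arm 3 (φ=240.0°): x'=0.1852, y'=0.0254
  A cos θ + B sin θ = C:  0.0248·cos θ + -0.4549·sin θ = 0.0644
  √(A²+B²)=0.4556;  θ3 = -1.5164+1.4291 ≈ -0.0873

θ₁ = 1.1347, θ₂ = 1.3090, θ₃ = -0.0873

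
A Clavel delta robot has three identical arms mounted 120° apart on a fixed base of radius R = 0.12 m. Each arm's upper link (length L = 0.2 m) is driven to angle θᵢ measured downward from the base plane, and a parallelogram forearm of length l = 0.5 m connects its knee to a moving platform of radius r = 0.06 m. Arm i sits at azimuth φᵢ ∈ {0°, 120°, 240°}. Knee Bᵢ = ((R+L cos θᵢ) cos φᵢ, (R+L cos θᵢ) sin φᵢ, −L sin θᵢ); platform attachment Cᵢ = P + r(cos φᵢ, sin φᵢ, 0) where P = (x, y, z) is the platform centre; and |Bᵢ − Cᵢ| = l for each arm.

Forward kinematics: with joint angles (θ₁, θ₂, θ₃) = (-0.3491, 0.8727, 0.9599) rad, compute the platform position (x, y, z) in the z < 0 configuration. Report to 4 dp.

(0.2991, 0.0237, -0.4284)

O1 = (0.2479·cos0.0°, 0.2479·sin0.0°, 0.0684) = (0.2479, 0.0000, 0.0684)
O2 = (0.1886·cos120.0°, 0.1886·sin120.0°, -0.1532) = (-0.0943, 0.1633, -0.1532)
φ3=240.0°: virtual centre (-0.0874, -0.1513, -0.1638), radius l
subtract pairs → two planes through P
[-0.6844 0.3266 -0.4432]·P = -0.0071;  [-0.6706 -0.3026 -0.4645]·P = -0.0088
det = 0.4261;  x = 0.0118+-0.6708z,  y = 0.0029+-0.0485z
into |P−O₁|² = l²: 1.4523z² + 0.1797z + -0.1895 = 0;  Δ = 1.1334;  z = -0.4284 or 0.3047 → z<0 root = -0.4284
x = 0.2991, y = 0.0237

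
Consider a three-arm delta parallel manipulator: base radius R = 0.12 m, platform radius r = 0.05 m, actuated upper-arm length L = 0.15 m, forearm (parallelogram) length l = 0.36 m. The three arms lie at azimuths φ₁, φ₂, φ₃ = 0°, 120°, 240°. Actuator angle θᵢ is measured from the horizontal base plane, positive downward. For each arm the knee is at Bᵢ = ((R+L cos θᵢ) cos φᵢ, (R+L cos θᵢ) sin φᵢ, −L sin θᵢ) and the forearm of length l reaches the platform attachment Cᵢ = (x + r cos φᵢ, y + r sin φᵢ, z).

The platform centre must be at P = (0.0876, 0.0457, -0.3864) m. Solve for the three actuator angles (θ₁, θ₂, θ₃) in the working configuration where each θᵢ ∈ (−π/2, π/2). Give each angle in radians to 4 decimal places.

φ1=0.0° → target in arm frame (0.0876, 0.0457)
  e−x'=-0.0176;  (l²−L²−(e−x')²−y'²−z²)/2L = -0.1487
  √(A²+B²)=0.3868;  θ1 = -1.6163+1.9653 ≈ 0.3490
φ2=120.0° → target in arm frame (-0.0042, -0.0987)
  A cos θ + B sin θ = C:  0.0742·cos θ + -0.3864·sin θ = -0.1915
  θ2 = atan2(B,A) + arccos(C/0.3935) = 0.6982
arm 3 (φ=240.0°): x'=-0.0834, y'=0.0530
  A=0.1534, B=-0.3864, C=(l²−L²−A²−y'²−z²)/(2L)=-0.2285
  √(A²+B²)=0.4157;  θ3 = -1.1929+2.1526 ≈ 0.9597

θ₁ = 0.3490, θ₂ = 0.6982, θ₃ = 0.9597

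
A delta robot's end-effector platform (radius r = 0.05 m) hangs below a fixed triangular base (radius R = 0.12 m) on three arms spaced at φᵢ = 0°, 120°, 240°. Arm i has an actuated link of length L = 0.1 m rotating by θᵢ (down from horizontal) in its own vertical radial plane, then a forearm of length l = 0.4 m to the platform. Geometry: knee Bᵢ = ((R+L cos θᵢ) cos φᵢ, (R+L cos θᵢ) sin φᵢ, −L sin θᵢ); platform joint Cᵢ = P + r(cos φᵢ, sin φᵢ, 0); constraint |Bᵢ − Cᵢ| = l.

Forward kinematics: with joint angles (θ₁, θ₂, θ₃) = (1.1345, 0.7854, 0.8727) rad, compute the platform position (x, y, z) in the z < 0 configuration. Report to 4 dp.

φ1=0.0°: virtual centre (0.1123, 0.0000, -0.0906), radius l
φ2=120.0°: virtual centre (-0.0704, 0.1219, -0.0707), radius l
arm 3 at φ=240.0°: (R−r)+L cos θ3 = 0.1343;  O3 = (-0.0671, -0.1163, -0.0766)
eliminate P² terms by subtracting sphere 1 from 2 and 3
plane₁₂: -0.3652x+0.2437y+0.0398z = 0.0040
det = 0.1724;  x = -0.0097+0.0934z,  y = 0.0018+-0.0235z
quadratic in z: (1.0093)z²+(0.1584)z+(-0.1369)=0, √Δ=0.7601 → z ∈ {-0.4550, 0.2981}; z = -0.4550 (taking z<0)
x = -0.0522, y = 0.0125

(-0.0522, 0.0125, -0.4550)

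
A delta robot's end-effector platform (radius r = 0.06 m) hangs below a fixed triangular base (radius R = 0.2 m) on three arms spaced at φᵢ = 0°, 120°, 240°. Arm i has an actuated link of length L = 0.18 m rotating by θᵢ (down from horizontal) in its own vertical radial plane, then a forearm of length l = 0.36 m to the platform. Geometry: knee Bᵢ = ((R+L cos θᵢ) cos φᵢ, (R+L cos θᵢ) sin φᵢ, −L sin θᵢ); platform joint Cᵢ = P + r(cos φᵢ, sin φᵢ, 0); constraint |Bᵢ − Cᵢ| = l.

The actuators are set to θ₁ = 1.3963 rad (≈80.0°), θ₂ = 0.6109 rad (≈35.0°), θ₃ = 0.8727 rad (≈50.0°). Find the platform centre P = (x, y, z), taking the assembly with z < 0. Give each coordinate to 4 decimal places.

arm 1 at φ=0.0°: ρ1 = 0.1713;  S1 = (0.1713, 0.0000, -0.1773)
arm 2 at φ=120.0°: ρ2 = 0.2874;  S2 = (-0.1437, 0.2489, -0.1032)
φ3=240.0°: virtual centre (-0.1278, -0.2214, -0.1379), radius l
|S₂|²−|S₁|² = 0.0325;  |S₃|²−|S₁|² = 0.0236
plane₁₂: -0.6299x+0.4979y+0.1480z = 0.0325
Cramer: x(z) = -0.0454+0.1816z;  y(z) = 0.0079-0.0675z
quadratic in z: (1.0375)z²+(0.2748)z+(-0.0512)=0, √Δ=0.5366 → z ∈ {-0.3910, 0.1262}; z = -0.3910 (taking z<0)
x = -0.1164, y = 0.0343

(-0.1164, 0.0343, -0.3910)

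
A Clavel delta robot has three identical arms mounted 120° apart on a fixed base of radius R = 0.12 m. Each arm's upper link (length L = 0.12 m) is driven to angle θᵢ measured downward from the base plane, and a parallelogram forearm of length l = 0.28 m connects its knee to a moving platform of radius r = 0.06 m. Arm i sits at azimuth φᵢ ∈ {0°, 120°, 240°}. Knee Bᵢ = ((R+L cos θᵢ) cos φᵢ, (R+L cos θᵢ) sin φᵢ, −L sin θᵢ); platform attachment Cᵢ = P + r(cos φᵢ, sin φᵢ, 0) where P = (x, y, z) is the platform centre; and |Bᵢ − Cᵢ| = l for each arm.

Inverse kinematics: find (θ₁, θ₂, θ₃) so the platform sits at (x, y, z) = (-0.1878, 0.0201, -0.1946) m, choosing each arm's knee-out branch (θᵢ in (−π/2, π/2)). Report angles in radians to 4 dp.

arm 1 (φ=0.0°): x'=-0.1878, y'=0.0201
  A=0.2478, B=-0.1946, C=(l²−L²−A²−y'²−z²)/(2L)=-0.1487
  γ=atan2(-0.1946,0.2478)=-0.6657;  ψ=arccos(-0.4718)=2.0621;  θ1=γ+ψ≈1.3964
arm 2 (φ=120.0°): x'=0.1113, y'=0.1526
  A cos θ + B sin θ = C:  -0.0513·cos θ + -0.1946·sin θ = 0.0009
  θ2 = atan2(B,A) + arccos(C/0.2013) = -0.2622
φ3=240.0° → target in arm frame (0.0765, -0.1727)
  A=-0.0165, B=-0.1946, C=(l²−L²−A²−y'²−z²)/(2L)=-0.0165
  √(A²+B²)=0.1953;  θ3 = -1.6553+1.6554 ≈ 0.0001

θ₁ = 1.3964, θ₂ = -0.2622, θ₃ = 0.0001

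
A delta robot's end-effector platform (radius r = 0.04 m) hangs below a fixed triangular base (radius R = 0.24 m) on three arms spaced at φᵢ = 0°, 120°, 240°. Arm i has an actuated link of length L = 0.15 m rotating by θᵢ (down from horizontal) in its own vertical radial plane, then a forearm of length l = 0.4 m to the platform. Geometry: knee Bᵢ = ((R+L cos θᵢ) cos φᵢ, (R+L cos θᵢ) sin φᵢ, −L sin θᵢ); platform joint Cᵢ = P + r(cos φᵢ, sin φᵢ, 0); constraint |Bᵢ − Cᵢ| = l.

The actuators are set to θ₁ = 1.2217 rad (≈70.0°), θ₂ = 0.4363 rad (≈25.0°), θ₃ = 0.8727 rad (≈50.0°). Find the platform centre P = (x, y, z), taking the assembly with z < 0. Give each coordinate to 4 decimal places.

arm 1 at φ=0.0°: e+L cos θ1 = 0.2513;  centre 1 = (0.2513, 0.0000, -0.1410)
centre 2 = (0.3359·cos120.0°, 0.3359·sin120.0°, -0.0634) = (-0.1680, 0.2909, -0.0634)
arm 3 at φ=240.0°: e+L cos θ3 = 0.2964;  centre 3 = (-0.1482, -0.2567, -0.1149)
|centre ₂|²−|centre ₁|² = 0.0339;  |centre ₃|²−|centre ₁|² = 0.0180
linear system: -0.8386x+0.5819y = 0.0339−0.1551z; -0.7990x+-0.5134y = 0.0180−0.0521z
det = 0.8955;  x = -0.0311+0.1228z,  y = 0.0133+-0.0896z
sphere 1 gives Az²+Bz+C=0 with A=1.0231, B=0.2102, C=-0.0602;  B²−4AC=0.2905;  roots -0.3661, 0.1607;  negative root z = -0.3661
x = -0.0761, y = 0.0461

(-0.0761, 0.0461, -0.3661)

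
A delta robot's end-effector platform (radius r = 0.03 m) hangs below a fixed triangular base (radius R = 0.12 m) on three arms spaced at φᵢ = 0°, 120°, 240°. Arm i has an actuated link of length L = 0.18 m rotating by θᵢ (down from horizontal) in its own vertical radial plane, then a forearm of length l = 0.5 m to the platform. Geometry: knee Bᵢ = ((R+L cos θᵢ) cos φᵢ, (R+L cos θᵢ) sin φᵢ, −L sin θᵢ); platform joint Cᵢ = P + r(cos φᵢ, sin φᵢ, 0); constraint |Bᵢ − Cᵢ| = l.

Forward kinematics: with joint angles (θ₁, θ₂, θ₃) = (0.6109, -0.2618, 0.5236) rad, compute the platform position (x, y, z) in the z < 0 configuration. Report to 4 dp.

φ1=0.0°: virtual centre (0.2374, 0.0000, -0.1032), radius l
φ2=120.0°: virtual centre (-0.1319, 0.2285, 0.0466), radius l
arm 3 at φ=240.0°: e+L cos θ3 = 0.2459;  O3 = (-0.1229, -0.2129, -0.0900)
|O₂|²−|O₁|² = 0.0048;  |O₃|²−|O₁|² = 0.0015
plane₁₂: -0.7388x+0.4570y+0.2997z = 0.0048
det = 0.6440;  x = -0.0042+0.2170z,  y = 0.0036+-0.3050z
sphere 1 gives Az²+Bz+C=0 with A=1.1401, B=0.0994, C=-0.1809;  B²−4AC=0.8350;  roots -0.4444, 0.3571;  negative root z = -0.4444
x = -0.1006, y = 0.1391

(-0.1006, 0.1391, -0.4444)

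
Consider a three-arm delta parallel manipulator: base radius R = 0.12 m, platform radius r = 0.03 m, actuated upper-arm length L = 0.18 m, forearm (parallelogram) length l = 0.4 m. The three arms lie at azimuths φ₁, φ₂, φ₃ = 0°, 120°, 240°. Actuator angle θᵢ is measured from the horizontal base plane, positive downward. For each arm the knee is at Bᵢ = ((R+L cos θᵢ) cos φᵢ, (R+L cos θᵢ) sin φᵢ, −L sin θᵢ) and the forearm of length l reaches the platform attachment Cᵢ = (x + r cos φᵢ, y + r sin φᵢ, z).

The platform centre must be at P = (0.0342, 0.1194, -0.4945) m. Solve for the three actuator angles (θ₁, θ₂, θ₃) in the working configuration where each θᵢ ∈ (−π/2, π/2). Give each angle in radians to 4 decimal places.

arm 1 (φ=0.0°): x'=0.0342, y'=0.1194
  e−x'=0.0558;  (l²−L²−(e−x')²−y'²−z²)/2L = -0.3731
  γ=atan2(-0.4945,0.0558)=-1.4584;  ψ=arccos(-0.7497)=2.4183;  θ1=γ+ψ≈0.9599
rotate P by −φ2: (0.0863, -0.0893, -0.4945)
  A cos θ + B sin θ = C:  0.0037·cos θ + -0.4945·sin θ = -0.3470
  √(A²+B²)=0.4945;  θ2 = -1.5633+2.3486 ≈ 0.7853
rotate P by −φ3: (-0.1205, -0.0301, -0.4945)
  e−x'=0.2105;  (l²−L²−(e−x')²−y'²−z²)/2L = -0.4504
  θ3 = atan2(B,A) + arccos(C/0.5374) = 1.3962

θ₁ = 0.9599, θ₂ = 0.7853, θ₃ = 1.3962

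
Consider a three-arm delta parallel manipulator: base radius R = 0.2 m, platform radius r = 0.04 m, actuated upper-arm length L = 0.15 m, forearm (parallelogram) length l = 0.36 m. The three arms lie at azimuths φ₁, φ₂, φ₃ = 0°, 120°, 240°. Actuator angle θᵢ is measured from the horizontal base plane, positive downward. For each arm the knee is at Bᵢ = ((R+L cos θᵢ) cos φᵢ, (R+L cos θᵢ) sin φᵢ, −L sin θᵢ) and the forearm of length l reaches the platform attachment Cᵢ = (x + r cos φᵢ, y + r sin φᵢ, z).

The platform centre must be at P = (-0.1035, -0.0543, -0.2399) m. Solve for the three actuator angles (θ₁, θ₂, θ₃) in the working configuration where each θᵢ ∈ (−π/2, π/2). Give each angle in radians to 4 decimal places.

θ₁ = 1.0475, θ₂ = 0.4364, θ₃ = -0.3494

φ1=0.0° → target in arm frame (-0.1035, -0.0543)
  A cos θ + B sin θ = C:  0.2635·cos θ + -0.2399·sin θ = -0.0761
  θ1 = atan2(B,A) + arccos(C/0.3563) = 1.0475
rotate P by −φ2: (0.0047, 0.1168, -0.2399)
  A cos θ + B sin θ = C:  0.1553·cos θ + -0.2399·sin θ = 0.0393
  √(A²+B²)=0.2858;  θ2 = -0.9964+1.4327 ≈ 0.4364
φ3=240.0° → target in arm frame (0.0988, -0.0625)
  e−x'=0.0612;  (l²−L²−(e−x')²−y'²−z²)/2L = 0.1397
  √(A²+B²)=0.2476;  θ3 = -1.3209+0.9715 ≈ -0.3494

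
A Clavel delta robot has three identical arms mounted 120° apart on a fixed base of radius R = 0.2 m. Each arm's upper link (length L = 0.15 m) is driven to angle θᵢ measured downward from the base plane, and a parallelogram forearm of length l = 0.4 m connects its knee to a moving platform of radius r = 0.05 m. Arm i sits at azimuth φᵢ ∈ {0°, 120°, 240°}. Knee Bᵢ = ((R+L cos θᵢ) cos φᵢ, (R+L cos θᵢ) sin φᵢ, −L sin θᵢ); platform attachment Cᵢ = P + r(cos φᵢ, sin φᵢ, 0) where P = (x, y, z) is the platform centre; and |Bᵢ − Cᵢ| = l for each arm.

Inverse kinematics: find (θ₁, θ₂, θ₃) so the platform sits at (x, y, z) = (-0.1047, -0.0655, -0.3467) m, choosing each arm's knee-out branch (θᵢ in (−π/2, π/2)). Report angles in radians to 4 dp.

arm 1 (φ=0.0°): x'=-0.1047, y'=-0.0655
  A cos θ + B sin θ = C:  0.2547·cos θ + -0.3467·sin θ = -0.1729
  √(A²+B²)=0.4302;  θ1 = -0.9372+1.9843 ≈ 1.0471
φ2=120.0° → target in arm frame (-0.0044, 0.1234)
  A cos θ + B sin θ = C:  0.1544·cos θ + -0.3467·sin θ = -0.0726
  θ2 = atan2(B,A) + arccos(C/0.3795) = 0.6113
arm 3 (φ=240.0°): x'=0.1091, y'=-0.0579
  e−x'=0.0409;  (l²−L²−(e−x')²−y'²−z²)/2L = 0.0409
  √(A²+B²)=0.3491;  θ3 = -1.4533+1.4534 ≈ 0.0001

θ₁ = 1.0471, θ₂ = 0.6113, θ₃ = 0.0001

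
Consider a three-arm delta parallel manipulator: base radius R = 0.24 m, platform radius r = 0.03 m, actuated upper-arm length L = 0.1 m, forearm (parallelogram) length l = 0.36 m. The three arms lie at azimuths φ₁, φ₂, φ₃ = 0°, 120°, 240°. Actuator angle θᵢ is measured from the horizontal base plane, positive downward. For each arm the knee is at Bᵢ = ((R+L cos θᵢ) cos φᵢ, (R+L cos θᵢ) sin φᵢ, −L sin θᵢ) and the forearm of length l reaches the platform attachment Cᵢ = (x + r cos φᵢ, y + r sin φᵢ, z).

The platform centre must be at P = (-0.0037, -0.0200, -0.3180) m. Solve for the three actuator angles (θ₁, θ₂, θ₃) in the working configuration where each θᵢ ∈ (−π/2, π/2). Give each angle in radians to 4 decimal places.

arm 1 (φ=0.0°): x'=-0.0037, y'=-0.0200
  e−x'=0.2137;  (l²−L²−(e−x')²−y'²−z²)/2L = -0.1380
  θ1 = atan2(B,A) + arccos(C/0.3831) = 0.9600
rotate P by −φ2: (-0.0155, 0.0132, -0.3180)
  A cos θ + B sin θ = C:  0.2255·cos θ + -0.3180·sin θ = -0.1627
  √(A²+B²)=0.3898;  θ2 = -0.9540+2.0013 ≈ 1.0472
arm 3 (φ=240.0°): x'=0.0192, y'=0.0068
  A cos θ + B sin θ = C:  0.1908·cos θ + -0.3180·sin θ = -0.0899
  √(A²+B²)=0.3709;  θ3 = -1.0303+1.8157 ≈ 0.7854

θ₁ = 0.9600, θ₂ = 1.0472, θ₃ = 0.7854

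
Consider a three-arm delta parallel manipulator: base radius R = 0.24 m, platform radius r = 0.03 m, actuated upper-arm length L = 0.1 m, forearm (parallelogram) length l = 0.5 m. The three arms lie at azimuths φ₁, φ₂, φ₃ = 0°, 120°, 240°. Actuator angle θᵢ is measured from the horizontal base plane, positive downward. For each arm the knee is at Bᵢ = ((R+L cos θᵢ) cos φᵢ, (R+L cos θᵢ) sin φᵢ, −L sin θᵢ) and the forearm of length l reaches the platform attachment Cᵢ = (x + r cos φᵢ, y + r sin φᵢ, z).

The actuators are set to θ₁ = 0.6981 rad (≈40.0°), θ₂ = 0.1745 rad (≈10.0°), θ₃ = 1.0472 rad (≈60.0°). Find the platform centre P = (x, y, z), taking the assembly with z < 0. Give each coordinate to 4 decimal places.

φ1=0.0°: virtual centre (0.2866, 0.0000, -0.0643), radius l
O2 = (0.3085·cos120.0°, 0.3085·sin120.0°, -0.0174) = (-0.1542, 0.2672, -0.0174)
φ3=240.0°: virtual centre (-0.1300, -0.2252, -0.0866), radius l
eliminate P² terms by subtracting sphere 1 from 2 and 3
linear system: -0.8817x+0.5343y = 0.0092−0.0938z; -0.8332x+-0.4503y = -0.0112−-0.0447z
det = 0.8422;  x = 0.0022+0.0218z,  y = 0.0208+-0.1396z
quadratic in z: (1.0200)z²+(0.1103)z+(-0.1645)=0, √Δ=0.8267 → z ∈ {-0.4594, 0.3512}; z = -0.4594 (taking z<0)
x = -0.0079, y = 0.0849

(-0.0079, 0.0849, -0.4594)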